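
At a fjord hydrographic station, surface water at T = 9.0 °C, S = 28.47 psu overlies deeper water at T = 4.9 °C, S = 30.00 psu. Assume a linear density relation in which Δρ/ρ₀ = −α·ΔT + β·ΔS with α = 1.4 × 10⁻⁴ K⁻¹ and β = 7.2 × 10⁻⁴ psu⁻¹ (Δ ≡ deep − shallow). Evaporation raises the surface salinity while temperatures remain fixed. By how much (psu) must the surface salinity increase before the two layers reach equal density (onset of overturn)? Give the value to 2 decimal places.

2.33 psu

Neutral buoyancy requires −α(T_deep − T_surf) + β(S_deep − S_surf′) = 0.
S_surf′ = S_deep − (α/β)·ΔT = 30.00 − (1.4 × 10⁻⁴/7.2 × 10⁻⁴)·(-4.1) = 30.7972 psu.
Increase required: 30.7972 − 28.47 = 2.3272 psu.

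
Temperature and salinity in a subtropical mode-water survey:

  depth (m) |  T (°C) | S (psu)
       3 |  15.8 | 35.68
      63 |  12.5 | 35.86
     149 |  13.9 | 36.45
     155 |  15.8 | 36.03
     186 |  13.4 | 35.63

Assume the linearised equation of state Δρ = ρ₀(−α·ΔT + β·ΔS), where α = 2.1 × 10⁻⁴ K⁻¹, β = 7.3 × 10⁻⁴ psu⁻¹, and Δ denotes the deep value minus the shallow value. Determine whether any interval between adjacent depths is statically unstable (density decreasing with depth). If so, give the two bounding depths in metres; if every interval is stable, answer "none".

149–155 m

Evaluate Δρ/ρ₀ = −αΔT + βΔS across each adjacent pair:
  3–63 m: −αΔT+βΔS = −(2.1 × 10⁻⁴)(-3.3)+(7.3 × 10⁻⁴)(+0.18) = 8.2 × 10⁻⁴ → stable
  63–149 m: −αΔT+βΔS = −(2.1 × 10⁻⁴)(+1.4)+(7.3 × 10⁻⁴)(+0.59) = 1.4 × 10⁻⁴ → stable
  149–155 m: −αΔT+βΔS = −(2.1 × 10⁻⁴)(+1.9)+(7.3 × 10⁻⁴)(-0.42) = -7.1 × 10⁻⁴ → UNSTABLE
  155–186 m: −αΔT+βΔS = −(2.1 × 10⁻⁴)(-2.4)+(7.3 × 10⁻⁴)(-0.40) = 2.1 × 10⁻⁴ → stable
The 149–155 m interval has Δρ < 0: lighter water underlies denser water.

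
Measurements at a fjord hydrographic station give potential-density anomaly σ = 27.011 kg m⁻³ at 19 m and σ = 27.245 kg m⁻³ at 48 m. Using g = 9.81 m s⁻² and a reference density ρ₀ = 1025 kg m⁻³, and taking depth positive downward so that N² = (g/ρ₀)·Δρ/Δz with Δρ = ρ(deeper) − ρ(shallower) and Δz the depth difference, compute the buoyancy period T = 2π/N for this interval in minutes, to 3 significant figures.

Δρ = 1027.245 − 1027.011 = 0.234 kg m⁻³ over Δz = 48 − 19 = 29 m.
N² = (9.81/1025) × (0.234/29) = 7.7226 × 10⁻⁵ s⁻².
N = √(7.7226 × 10⁻⁵) = 8.7878 × 10⁻³ rad s⁻¹, so T = 2π/N = 714.99 s = 11.917 min ≈ 11.9 min.

11.9 min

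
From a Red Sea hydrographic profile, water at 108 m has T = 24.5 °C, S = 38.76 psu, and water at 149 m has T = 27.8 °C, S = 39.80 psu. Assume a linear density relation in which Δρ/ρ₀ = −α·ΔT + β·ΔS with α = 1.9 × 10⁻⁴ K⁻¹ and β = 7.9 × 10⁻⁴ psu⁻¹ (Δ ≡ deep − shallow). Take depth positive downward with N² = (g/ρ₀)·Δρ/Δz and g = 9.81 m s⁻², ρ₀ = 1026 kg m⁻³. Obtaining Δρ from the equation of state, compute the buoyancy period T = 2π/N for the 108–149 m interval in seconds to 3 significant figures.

ΔT = +3.3 K, ΔS = +1.04 psu (deep − shallow).
Δρ/ρ₀ = −αΔT + βΔS = -6.27 × 10⁻⁴ + 8.216 × 10⁻⁴ = 1.946 × 10⁻⁴, so Δρ ≈ 0.1997 kg m⁻³.
N² = (g/ρ₀)·Δρ/Δz = g·(Δρ/ρ₀)/Δz = 9.81 × 1.946 × 10⁻⁴ / 41 = 4.6562 × 10⁻⁵ s⁻².
N = √(4.6562 × 10⁻⁵) = 6.8236 × 10⁻³ rad s⁻¹ → T = 2π/N = 920.80 s ≈ 921 s.

921 s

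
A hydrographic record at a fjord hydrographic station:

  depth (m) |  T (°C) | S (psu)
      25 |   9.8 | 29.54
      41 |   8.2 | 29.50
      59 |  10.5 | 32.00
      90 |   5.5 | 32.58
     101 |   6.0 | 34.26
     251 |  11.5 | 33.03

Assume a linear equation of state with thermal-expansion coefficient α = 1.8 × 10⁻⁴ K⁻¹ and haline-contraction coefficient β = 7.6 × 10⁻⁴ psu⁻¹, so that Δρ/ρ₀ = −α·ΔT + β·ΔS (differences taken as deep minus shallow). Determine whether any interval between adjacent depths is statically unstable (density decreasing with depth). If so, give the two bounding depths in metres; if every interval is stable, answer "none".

Evaluate Δρ/ρ₀ = −αΔT + βΔS across each adjacent pair:
  25–41 m: −αΔT+βΔS = −(1.8 × 10⁻⁴)(-1.6)+(7.6 × 10⁻⁴)(-0.04) = 2.6 × 10⁻⁴ → stable
  41–59 m: −αΔT+βΔS = −(1.8 × 10⁻⁴)(+2.3)+(7.6 × 10⁻⁴)(+2.50) = 1.5 × 10⁻³ → stable
  59–90 m: −αΔT+βΔS = −(1.8 × 10⁻⁴)(-5.0)+(7.6 × 10⁻⁴)(+0.58) = 1.3 × 10⁻³ → stable
  90–101 m: −αΔT+βΔS = −(1.8 × 10⁻⁴)(+0.5)+(7.6 × 10⁻⁴)(+1.68) = 1.2 × 10⁻³ → stable
  101–251 m: −αΔT+βΔS = −(1.8 × 10⁻⁴)(+5.5)+(7.6 × 10⁻⁴)(-1.23) = -1.9 × 10⁻³ → UNSTABLE
The 101–251 m interval has Δρ < 0: lighter water underlies denser water.

101–251 m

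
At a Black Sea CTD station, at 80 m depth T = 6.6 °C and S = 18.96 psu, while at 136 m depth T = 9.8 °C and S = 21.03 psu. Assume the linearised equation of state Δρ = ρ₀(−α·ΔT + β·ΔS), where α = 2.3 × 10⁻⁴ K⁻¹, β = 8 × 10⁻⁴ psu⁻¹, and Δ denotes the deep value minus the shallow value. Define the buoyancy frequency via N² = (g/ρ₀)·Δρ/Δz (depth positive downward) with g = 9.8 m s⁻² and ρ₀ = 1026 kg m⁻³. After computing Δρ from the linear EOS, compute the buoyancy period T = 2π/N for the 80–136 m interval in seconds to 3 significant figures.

495 s

ΔT = +3.2 K, ΔS = +2.07 psu (deep − shallow).
Δρ/ρ₀ = −αΔT + βΔS = -7.36 × 10⁻⁴ + 1.656 × 10⁻³ = 9.20 × 10⁻⁴, so Δρ ≈ 0.9439 kg m⁻³.
N² = (g/ρ₀)·Δρ/Δz = g·(Δρ/ρ₀)/Δz = 9.8 × 9.20 × 10⁻⁴ / 56 = 1.6100 × 10⁻⁴ s⁻².
N = √(1.6100 × 10⁻⁴) = 0.012689 rad s⁻¹ → T = 2π/N = 495.17 s ≈ 495 s.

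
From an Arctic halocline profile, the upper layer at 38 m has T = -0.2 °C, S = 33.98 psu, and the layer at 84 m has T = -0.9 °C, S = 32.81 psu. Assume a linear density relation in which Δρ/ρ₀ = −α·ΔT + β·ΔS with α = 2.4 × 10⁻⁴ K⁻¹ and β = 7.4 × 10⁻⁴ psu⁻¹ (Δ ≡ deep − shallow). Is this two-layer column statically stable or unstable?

unstable

ΔT = -0.9 − -0.2 = -0.7 K and ΔS = 32.81 − 33.98 = -1.17 psu (deep − shallow).
−αΔT = 1.68 × 10⁻⁴; βΔS = -8.658 × 10⁻⁴; sum Δρ/ρ₀ = -6.978 × 10⁻⁴.
Δρ/ρ₀ < 0, so Δρ < 0: deeper water is lighter → statically unstable; the column would overturn.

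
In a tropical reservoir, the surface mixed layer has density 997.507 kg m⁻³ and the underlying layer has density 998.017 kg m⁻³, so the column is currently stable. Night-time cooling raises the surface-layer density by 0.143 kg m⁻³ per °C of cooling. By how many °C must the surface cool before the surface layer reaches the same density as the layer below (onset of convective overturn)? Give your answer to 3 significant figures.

3.57 °C

Density deficit of the surface layer: 998.017 − 997.507 = 0.51 kg m⁻³.
Required change = 0.51 / 0.143 = 3.57 °C.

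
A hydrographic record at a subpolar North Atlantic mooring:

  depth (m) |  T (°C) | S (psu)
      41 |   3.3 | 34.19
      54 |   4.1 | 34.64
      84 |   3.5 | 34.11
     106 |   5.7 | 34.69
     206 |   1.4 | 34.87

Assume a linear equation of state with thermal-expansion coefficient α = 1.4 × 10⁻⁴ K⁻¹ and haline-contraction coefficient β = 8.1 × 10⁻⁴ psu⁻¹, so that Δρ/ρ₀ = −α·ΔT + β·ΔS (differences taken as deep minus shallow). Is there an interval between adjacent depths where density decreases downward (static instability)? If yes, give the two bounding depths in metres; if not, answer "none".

54–84 m

Evaluate Δρ/ρ₀ = −αΔT + βΔS across each adjacent pair:
  41–54 m: −αΔT+βΔS = −(1.4 × 10⁻⁴)(+0.8)+(8.1 × 10⁻⁴)(+0.45) = 2.5 × 10⁻⁴ → stable
  54–84 m: −αΔT+βΔS = −(1.4 × 10⁻⁴)(-0.6)+(8.1 × 10⁻⁴)(-0.53) = -3.5 × 10⁻⁴ → UNSTABLE
  84–106 m: −αΔT+βΔS = −(1.4 × 10⁻⁴)(+2.2)+(8.1 × 10⁻⁴)(+0.58) = 1.6 × 10⁻⁴ → stable
  106–206 m: −αΔT+βΔS = −(1.4 × 10⁻⁴)(-4.3)+(8.1 × 10⁻⁴)(+0.18) = 7.5 × 10⁻⁴ → stable
The 54–84 m interval has Δρ < 0: lighter water underlies denser water.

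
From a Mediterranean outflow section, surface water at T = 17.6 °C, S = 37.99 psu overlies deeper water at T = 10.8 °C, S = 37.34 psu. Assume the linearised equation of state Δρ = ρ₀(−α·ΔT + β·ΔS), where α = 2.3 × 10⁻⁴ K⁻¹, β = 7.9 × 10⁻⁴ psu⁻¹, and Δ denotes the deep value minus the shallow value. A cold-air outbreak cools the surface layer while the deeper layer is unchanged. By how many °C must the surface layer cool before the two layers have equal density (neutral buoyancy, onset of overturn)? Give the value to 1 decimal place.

4.6 °C

Neutral buoyancy requires Δρ = 0, i.e. −α(T_deep − T_surf′) + β(S_deep − S_surf) = 0.
T_surf′ = T_deep − (β/α)·ΔS = 10.8 − (7.9 × 10⁻⁴/2.3 × 10⁻⁴)·(-0.65) = 13.033 °C.
Cooling required: 17.6 − (13.033) = 4.567 °C.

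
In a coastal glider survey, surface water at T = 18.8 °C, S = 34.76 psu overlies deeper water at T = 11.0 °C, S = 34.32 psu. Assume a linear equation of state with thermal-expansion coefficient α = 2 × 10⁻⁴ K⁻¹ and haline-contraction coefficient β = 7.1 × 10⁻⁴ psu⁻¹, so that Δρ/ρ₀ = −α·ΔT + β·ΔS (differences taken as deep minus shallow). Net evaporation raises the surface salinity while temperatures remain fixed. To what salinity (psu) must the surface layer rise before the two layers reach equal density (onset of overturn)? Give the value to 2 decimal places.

Neutral buoyancy requires −α(T_deep − T_surf) + β(S_deep − S_surf′) = 0.
S_surf′ = S_deep − (α/β)·ΔT = 34.32 − (2 × 10⁻⁴/7.1 × 10⁻⁴)·(-7.8) = 36.5172 psu.
Increase required: 36.5172 − 34.76 = 1.7572 psu.

36.52 psu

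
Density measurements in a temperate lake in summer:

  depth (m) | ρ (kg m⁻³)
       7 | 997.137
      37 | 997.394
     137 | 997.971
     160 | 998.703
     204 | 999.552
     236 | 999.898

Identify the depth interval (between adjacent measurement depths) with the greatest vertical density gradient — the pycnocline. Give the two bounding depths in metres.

Compute the density gradient over each adjacent pair:
  7–37 m: Δρ/Δz = 0.257/30 = 8.6 × 10⁻³ kg m⁻⁴
  37–137 m: Δρ/Δz = 0.577/100 = 5.8 × 10⁻³ kg m⁻⁴
  137–160 m: Δρ/Δz = 0.732/23 = 0.032 kg m⁻⁴
  160–204 m: Δρ/Δz = 0.849/44 = 0.019 kg m⁻⁴
  204–236 m: Δρ/Δz = 0.346/32 = 0.011 kg m⁻⁴
The largest gradient is in the 137–160 m interval — the pycnocline.

137–160 m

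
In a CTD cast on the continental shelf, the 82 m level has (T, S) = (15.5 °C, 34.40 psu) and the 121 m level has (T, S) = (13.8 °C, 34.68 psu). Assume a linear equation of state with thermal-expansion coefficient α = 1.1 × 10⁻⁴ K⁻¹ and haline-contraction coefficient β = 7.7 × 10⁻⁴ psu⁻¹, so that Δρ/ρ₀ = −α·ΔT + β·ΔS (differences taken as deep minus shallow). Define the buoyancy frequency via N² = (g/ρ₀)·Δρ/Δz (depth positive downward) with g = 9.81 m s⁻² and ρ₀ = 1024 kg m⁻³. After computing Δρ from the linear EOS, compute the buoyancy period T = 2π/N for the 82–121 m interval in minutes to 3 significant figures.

10.4 min

ΔT = -1.7 K, ΔS = +0.28 psu (deep − shallow).
Δρ/ρ₀ = −αΔT + βΔS = 1.87 × 10⁻⁴ + 2.156 × 10⁻⁴ = 4.026 × 10⁻⁴, so Δρ ≈ 0.4123 kg m⁻³.
N² = (g/ρ₀)·Δρ/Δz = g·(Δρ/ρ₀)/Δz = 9.81 × 4.026 × 10⁻⁴ / 39 = 1.0127 × 10⁻⁴ s⁻².
N = √(1.0127 × 10⁻⁴) = 0.010063 rad s⁻¹ → T = 2π/N = 624.38 s = 10.406 min ≈ 10.4 min.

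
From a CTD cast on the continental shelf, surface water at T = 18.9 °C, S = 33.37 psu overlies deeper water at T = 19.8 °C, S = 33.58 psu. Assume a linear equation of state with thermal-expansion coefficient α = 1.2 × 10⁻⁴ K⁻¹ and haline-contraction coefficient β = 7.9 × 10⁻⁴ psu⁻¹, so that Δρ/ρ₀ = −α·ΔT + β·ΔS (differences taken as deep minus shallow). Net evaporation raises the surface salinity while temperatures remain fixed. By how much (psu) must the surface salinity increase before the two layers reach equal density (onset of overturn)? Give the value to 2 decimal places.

0.07 psu

Neutral buoyancy requires −α(T_deep − T_surf) + β(S_deep − S_surf′) = 0.
S_surf′ = S_deep − (α/β)·ΔT = 33.58 − (1.2 × 10⁻⁴/7.9 × 10⁻⁴)·(+0.9) = 33.4433 psu.
Increase required: 33.4433 − 33.37 = 0.0733 psu.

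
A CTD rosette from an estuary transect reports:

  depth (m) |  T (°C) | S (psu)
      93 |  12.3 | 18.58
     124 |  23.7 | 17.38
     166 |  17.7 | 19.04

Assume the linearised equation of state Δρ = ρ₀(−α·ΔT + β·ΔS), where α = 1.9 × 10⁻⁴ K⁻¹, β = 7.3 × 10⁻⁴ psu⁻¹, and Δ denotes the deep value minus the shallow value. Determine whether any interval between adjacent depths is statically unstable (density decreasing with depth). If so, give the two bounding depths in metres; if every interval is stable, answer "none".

93–124 m

Evaluate Δρ/ρ₀ = −αΔT + βΔS across each adjacent pair:
  93–124 m: −αΔT+βΔS = −(1.9 × 10⁻⁴)(+11.4)+(7.3 × 10⁻⁴)(-1.20) = -3.0 × 10⁻³ → UNSTABLE
  124–166 m: −αΔT+βΔS = −(1.9 × 10⁻⁴)(-6.0)+(7.3 × 10⁻⁴)(+1.66) = 2.4 × 10⁻³ → stable
The 93–124 m interval has Δρ < 0: lighter water underlies denser water.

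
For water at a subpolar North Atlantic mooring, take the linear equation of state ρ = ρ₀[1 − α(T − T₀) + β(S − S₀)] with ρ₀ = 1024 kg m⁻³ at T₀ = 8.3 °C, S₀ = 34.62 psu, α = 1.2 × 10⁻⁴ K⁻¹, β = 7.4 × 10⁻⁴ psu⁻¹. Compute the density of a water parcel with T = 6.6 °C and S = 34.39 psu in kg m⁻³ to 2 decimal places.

T − T₀ = -1.7 K, S − S₀ = -0.23 psu.
Bracket = 1 − α·(-1.7) + β·(-0.23) = 1 + (3.38 × 10⁻⁵) = 1.0000338.
ρ = 1024 × 1.0000338 = 1024.03 kg m⁻³.

1024.03 kg m⁻³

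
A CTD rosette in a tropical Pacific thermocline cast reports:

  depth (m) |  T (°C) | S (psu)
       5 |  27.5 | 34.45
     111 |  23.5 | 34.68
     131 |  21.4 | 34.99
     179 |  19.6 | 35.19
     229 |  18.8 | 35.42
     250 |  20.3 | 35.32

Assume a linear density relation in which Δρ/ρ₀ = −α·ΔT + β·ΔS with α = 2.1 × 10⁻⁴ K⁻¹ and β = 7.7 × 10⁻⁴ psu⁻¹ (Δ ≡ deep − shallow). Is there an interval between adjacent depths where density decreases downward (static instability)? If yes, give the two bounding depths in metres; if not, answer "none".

229–250 m

Evaluate Δρ/ρ₀ = −αΔT + βΔS across each adjacent pair:
  5–111 m: −αΔT+βΔS = −(2.1 × 10⁻⁴)(-4.0)+(7.7 × 10⁻⁴)(+0.23) = 1.0 × 10⁻³ → stable
  111–131 m: −αΔT+βΔS = −(2.1 × 10⁻⁴)(-2.1)+(7.7 × 10⁻⁴)(+0.31) = 6.8 × 10⁻⁴ → stable
  131–179 m: −αΔT+βΔS = −(2.1 × 10⁻⁴)(-1.8)+(7.7 × 10⁻⁴)(+0.20) = 5.3 × 10⁻⁴ → stable
  179–229 m: −αΔT+βΔS = −(2.1 × 10⁻⁴)(-0.8)+(7.7 × 10⁻⁴)(+0.23) = 3.5 × 10⁻⁴ → stable
  229–250 m: −αΔT+βΔS = −(2.1 × 10⁻⁴)(+1.5)+(7.7 × 10⁻⁴)(-0.10) = -3.9 × 10⁻⁴ → UNSTABLE
The 229–250 m interval has Δρ < 0: lighter water underlies denser water.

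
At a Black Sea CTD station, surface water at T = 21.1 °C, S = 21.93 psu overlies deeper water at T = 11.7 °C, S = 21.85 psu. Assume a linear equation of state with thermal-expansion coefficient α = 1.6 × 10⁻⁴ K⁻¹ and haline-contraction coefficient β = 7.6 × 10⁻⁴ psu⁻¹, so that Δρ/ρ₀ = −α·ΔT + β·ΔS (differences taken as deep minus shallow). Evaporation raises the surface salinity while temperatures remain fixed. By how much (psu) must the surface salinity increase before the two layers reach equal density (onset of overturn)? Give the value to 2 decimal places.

Neutral buoyancy requires −α(T_deep − T_surf) + β(S_deep − S_surf′) = 0.
S_surf′ = S_deep − (α/β)·ΔT = 21.85 − (1.6 × 10⁻⁴/7.6 × 10⁻⁴)·(-9.4) = 23.8289 psu.
Increase required: 23.8289 − 21.93 = 1.8989 psu.

1.90 psu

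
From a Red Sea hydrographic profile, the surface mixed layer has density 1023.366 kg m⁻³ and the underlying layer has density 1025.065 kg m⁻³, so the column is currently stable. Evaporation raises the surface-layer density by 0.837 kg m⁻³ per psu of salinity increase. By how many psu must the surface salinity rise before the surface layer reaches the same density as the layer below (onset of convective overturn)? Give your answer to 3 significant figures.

Density deficit of the surface layer: 1025.065 − 1023.366 = 1.699 kg m⁻³.
Required change = 1.699 / 0.837 = 2.03 psu.

2.03 psu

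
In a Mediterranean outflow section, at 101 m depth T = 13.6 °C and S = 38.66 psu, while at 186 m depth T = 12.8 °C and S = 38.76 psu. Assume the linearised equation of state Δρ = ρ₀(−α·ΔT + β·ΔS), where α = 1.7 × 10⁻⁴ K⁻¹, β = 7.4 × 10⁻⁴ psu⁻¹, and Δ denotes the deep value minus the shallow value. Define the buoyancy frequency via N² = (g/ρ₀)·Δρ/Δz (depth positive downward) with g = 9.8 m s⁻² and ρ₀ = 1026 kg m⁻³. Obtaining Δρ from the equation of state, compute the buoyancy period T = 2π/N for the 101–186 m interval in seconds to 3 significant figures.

1.28 × 10³ s

ΔT = -0.8 K, ΔS = +0.10 psu (deep − shallow).
Δρ/ρ₀ = −αΔT + βΔS = 1.36 × 10⁻⁴ + 7.40 × 10⁻⁵ = 2.10 × 10⁻⁴, so Δρ ≈ 0.2155 kg m⁻³.
N² = (g/ρ₀)·Δρ/Δz = g·(Δρ/ρ₀)/Δz = 9.8 × 2.10 × 10⁻⁴ / 85 = 2.4212 × 10⁻⁵ s⁻².
N = √(2.4212 × 10⁻⁵) = 4.9206 × 10⁻³ rad s⁻¹ → T = 2π/N = 1.2769 × 10³ s ≈ 1.28 × 10³ s.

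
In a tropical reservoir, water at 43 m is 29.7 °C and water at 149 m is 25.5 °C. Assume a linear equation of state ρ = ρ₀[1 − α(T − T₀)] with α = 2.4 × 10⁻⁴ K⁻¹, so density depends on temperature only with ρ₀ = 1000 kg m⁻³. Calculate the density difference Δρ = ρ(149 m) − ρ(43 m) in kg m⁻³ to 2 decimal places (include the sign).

+1.01 kg m⁻³

ΔT = -4.2 K, Δρ/ρ₀ = −αΔT = 1.008 × 10⁻³.
Δρ = 1000 × (1.008 × 10⁻³) = +1.01 kg m⁻³.
Positive Δρ: denser below, stable.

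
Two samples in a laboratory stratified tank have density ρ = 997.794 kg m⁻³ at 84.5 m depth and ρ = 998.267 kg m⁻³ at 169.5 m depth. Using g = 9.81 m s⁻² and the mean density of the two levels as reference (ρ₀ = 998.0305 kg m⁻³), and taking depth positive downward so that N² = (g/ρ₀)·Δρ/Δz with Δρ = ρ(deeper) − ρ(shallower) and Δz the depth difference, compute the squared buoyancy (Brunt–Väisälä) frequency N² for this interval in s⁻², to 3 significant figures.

5.47 × 10⁻⁵ s⁻²

Δρ = 998.267 − 997.794 = 0.473 kg m⁻³ over Δz = 169.5 − 84.5 = 85 m.
N² = (9.81/998.0305) × (0.473/85) = 5.4697 × 10⁻⁵ s⁻² ≈ 5.47 × 10⁻⁵ s⁻².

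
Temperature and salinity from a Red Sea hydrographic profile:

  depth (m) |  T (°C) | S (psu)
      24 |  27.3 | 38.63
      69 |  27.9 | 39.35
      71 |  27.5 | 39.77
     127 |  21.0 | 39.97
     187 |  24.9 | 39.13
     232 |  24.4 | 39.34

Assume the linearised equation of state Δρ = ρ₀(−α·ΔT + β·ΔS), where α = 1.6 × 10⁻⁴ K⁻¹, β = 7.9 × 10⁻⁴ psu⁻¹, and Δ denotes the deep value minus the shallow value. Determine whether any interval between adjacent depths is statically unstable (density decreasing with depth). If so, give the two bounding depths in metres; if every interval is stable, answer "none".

127–187 m

Evaluate Δρ/ρ₀ = −αΔT + βΔS across each adjacent pair:
  24–69 m: −αΔT+βΔS = −(1.6 × 10⁻⁴)(+0.6)+(7.9 × 10⁻⁴)(+0.72) = 4.7 × 10⁻⁴ → stable
  69–71 m: −αΔT+βΔS = −(1.6 × 10⁻⁴)(-0.4)+(7.9 × 10⁻⁴)(+0.42) = 4.0 × 10⁻⁴ → stable
  71–127 m: −αΔT+βΔS = −(1.6 × 10⁻⁴)(-6.5)+(7.9 × 10⁻⁴)(+0.20) = 1.2 × 10⁻³ → stable
  127–187 m: −αΔT+βΔS = −(1.6 × 10⁻⁴)(+3.9)+(7.9 × 10⁻⁴)(-0.84) = -1.3 × 10⁻³ → UNSTABLE
  187–232 m: −αΔT+βΔS = −(1.6 × 10⁻⁴)(-0.5)+(7.9 × 10⁻⁴)(+0.21) = 2.5 × 10⁻⁴ → stable
The 127–187 m interval has Δρ < 0: lighter water underlies denser water.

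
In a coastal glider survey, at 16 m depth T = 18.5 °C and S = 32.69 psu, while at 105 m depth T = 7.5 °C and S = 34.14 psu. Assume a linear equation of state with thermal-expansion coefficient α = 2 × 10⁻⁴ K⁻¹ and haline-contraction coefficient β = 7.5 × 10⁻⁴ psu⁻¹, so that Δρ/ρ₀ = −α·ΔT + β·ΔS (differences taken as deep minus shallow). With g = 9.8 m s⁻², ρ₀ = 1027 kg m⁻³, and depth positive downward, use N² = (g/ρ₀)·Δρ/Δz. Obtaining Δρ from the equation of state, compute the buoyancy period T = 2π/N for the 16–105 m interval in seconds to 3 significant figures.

ΔT = -11.0 K, ΔS = +1.45 psu (deep − shallow).
Δρ/ρ₀ = −αΔT + βΔS = 2.20 × 10⁻³ + 1.0875 × 10⁻³ = 3.2875 × 10⁻³, so Δρ ≈ 3.376 kg m⁻³.
N² = (g/ρ₀)·Δρ/Δz = g·(Δρ/ρ₀)/Δz = 9.8 × 3.2875 × 10⁻³ / 89 = 3.6199 × 10⁻⁴ s⁻².
N = √(3.6199 × 10⁻⁴) = 0.019026 rad s⁻¹ → T = 2π/N = 330.24 s ≈ 330 s.

330 s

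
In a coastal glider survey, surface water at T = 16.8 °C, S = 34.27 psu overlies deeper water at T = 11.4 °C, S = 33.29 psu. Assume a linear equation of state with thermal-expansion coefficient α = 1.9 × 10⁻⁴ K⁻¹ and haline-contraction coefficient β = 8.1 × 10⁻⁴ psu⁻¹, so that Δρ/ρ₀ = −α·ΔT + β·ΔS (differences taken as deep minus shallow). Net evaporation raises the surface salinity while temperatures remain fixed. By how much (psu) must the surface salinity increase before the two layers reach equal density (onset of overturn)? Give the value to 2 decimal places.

0.29 psu

Neutral buoyancy requires −α(T_deep − T_surf) + β(S_deep − S_surf′) = 0.
S_surf′ = S_deep − (α/β)·ΔT = 33.29 − (1.9 × 10⁻⁴/8.1 × 10⁻⁴)·(-5.4) = 34.5567 psu.
Increase required: 34.5567 − 34.27 = 0.2867 psu.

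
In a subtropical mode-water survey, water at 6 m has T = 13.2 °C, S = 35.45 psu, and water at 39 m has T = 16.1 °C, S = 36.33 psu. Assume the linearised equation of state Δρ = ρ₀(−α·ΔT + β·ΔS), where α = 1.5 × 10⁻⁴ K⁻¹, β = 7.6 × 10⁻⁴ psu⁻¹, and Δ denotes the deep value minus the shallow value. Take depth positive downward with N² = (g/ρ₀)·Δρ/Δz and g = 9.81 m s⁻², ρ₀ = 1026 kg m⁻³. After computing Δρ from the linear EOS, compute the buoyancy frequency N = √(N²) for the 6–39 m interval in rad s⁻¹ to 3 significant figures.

ΔT = +2.9 K, ΔS = +0.88 psu (deep − shallow).
Δρ/ρ₀ = −αΔT + βΔS = -4.35 × 10⁻⁴ + 6.688 × 10⁻⁴ = 2.338 × 10⁻⁴, so Δρ ≈ 0.2399 kg m⁻³.
N² = (g/ρ₀)·Δρ/Δz = g·(Δρ/ρ₀)/Δz = 9.81 × 2.338 × 10⁻⁴ / 33 = 6.9502 × 10⁻⁵ s⁻².
N = √(6.9502 × 10⁻⁵) = 8.3368 × 10⁻³ rad s⁻¹ ≈ 8.34 × 10⁻³ rad s⁻¹.

8.34 × 10⁻³ rad s⁻¹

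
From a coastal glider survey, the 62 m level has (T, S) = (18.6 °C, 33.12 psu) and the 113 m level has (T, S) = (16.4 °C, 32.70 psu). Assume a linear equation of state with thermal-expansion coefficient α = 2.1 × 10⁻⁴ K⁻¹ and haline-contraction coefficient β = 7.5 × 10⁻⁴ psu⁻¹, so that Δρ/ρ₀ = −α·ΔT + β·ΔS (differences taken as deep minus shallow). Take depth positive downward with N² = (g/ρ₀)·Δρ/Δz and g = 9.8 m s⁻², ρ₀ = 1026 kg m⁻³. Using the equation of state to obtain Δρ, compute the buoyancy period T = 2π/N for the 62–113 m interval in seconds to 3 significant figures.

1.18 × 10³ s

ΔT = -2.2 K, ΔS = -0.42 psu (deep − shallow).
Δρ/ρ₀ = −αΔT + βΔS = 4.62 × 10⁻⁴ − 3.15 × 10⁻⁴ = 1.47 × 10⁻⁴, so Δρ ≈ 0.1508 kg m⁻³.
N² = (g/ρ₀)·Δρ/Δz = g·(Δρ/ρ₀)/Δz = 9.8 × 1.47 × 10⁻⁴ / 51 = 2.8247 × 10⁻⁵ s⁻².
N = √(2.8247 × 10⁻⁵) = 5.3148 × 10⁻³ rad s⁻¹ → T = 2π/N = 1.1822 × 10³ s ≈ 1.18 × 10³ s.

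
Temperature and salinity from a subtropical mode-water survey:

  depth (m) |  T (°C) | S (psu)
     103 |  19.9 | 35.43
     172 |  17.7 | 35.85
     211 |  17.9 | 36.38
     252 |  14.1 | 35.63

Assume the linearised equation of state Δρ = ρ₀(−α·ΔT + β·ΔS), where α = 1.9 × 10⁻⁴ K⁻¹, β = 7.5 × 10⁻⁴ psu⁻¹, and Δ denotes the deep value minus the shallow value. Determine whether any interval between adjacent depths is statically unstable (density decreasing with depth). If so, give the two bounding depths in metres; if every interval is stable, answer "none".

none

Evaluate Δρ/ρ₀ = −αΔT + βΔS across each adjacent pair:
  103–172 m: −αΔT+βΔS = −(1.9 × 10⁻⁴)(-2.2)+(7.5 × 10⁻⁴)(+0.42) = 7.3 × 10⁻⁴ → stable
  172–211 m: −αΔT+βΔS = −(1.9 × 10⁻⁴)(+0.2)+(7.5 × 10⁻⁴)(+0.53) = 3.6 × 10⁻⁴ → stable
  211–252 m: −αΔT+βΔS = −(1.9 × 10⁻⁴)(-3.8)+(7.5 × 10⁻⁴)(-0.75) = 1.6 × 10⁻⁴ → stable
Every interval has Δρ > 0: the column is stably stratified throughout.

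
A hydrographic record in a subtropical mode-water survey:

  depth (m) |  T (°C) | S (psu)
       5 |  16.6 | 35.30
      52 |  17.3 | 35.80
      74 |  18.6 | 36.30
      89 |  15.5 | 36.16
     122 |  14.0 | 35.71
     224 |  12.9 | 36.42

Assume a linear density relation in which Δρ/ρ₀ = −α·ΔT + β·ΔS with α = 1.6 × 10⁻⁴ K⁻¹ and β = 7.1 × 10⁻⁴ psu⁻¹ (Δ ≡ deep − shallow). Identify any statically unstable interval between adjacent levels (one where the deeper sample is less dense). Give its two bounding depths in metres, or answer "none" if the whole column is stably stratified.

Evaluate Δρ/ρ₀ = −αΔT + βΔS across each adjacent pair:
  5–52 m: −αΔT+βΔS = −(1.6 × 10⁻⁴)(+0.7)+(7.1 × 10⁻⁴)(+0.50) = 2.4 × 10⁻⁴ → stable
  52–74 m: −αΔT+βΔS = −(1.6 × 10⁻⁴)(+1.3)+(7.1 × 10⁻⁴)(+0.50) = 1.5 × 10⁻⁴ → stable
  74–89 m: −αΔT+βΔS = −(1.6 × 10⁻⁴)(-3.1)+(7.1 × 10⁻⁴)(-0.14) = 4.0 × 10⁻⁴ → stable
  89–122 m: −αΔT+βΔS = −(1.6 × 10⁻⁴)(-1.5)+(7.1 × 10⁻⁴)(-0.45) = -7.9 × 10⁻⁵ → UNSTABLE
  122–224 m: −αΔT+βΔS = −(1.6 × 10⁻⁴)(-1.1)+(7.1 × 10⁻⁴)(+0.71) = 6.8 × 10⁻⁴ → stable
The 89–122 m interval has Δρ < 0: lighter water underlies denser water.

89–122 m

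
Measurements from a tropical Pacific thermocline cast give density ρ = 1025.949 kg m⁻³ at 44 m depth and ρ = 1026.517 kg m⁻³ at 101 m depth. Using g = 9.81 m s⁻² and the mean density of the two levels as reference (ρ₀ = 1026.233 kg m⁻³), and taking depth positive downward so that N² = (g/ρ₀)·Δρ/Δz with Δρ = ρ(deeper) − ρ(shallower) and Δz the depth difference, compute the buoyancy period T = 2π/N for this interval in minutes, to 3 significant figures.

10.7 min

Δρ = 1026.517 − 1025.949 = 0.568 kg m⁻³ over Δz = 101 − 44 = 57 m.
N² = (9.81/1026.233) × (0.568/57) = 9.5257 × 10⁻⁵ s⁻².
N = √(9.5257 × 10⁻⁵) = 9.7600 × 10⁻³ rad s⁻¹, so T = 2π/N = 643.77 s = 10.729 min ≈ 10.7 min.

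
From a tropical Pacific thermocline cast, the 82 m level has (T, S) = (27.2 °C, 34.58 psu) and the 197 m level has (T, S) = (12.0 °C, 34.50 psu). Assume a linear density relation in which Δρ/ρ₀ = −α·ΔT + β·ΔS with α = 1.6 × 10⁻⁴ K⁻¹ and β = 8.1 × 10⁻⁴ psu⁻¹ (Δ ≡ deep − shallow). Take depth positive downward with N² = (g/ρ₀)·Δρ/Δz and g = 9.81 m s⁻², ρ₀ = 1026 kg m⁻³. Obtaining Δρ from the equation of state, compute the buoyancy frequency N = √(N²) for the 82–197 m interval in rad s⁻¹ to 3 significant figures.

ΔT = -15.2 K, ΔS = -0.08 psu (deep − shallow).
Δρ/ρ₀ = −αΔT + βΔS = 2.432 × 10⁻³ − 6.48 × 10⁻⁵ = 2.3672 × 10⁻³, so Δρ ≈ 2.429 kg m⁻³.
N² = (g/ρ₀)·Δρ/Δz = g·(Δρ/ρ₀)/Δz = 9.81 × 2.3672 × 10⁻³ / 115 = 2.0193 × 10⁻⁴ s⁻².
N = √(2.0193 × 10⁻⁴) = 0.014210 rad s⁻¹ ≈ 0.0142 rad s⁻¹.

0.0142 rad s⁻¹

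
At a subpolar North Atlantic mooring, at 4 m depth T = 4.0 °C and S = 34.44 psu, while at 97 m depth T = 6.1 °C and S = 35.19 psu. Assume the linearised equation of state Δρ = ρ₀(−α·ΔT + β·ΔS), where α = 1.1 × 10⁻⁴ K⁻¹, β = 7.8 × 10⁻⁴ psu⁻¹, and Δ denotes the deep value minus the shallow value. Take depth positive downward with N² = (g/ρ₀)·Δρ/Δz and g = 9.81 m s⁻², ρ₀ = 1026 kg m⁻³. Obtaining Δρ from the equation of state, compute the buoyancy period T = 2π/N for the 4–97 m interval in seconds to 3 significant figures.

1.03 × 10³ s

ΔT = +2.1 K, ΔS = +0.75 psu (deep − shallow).
Δρ/ρ₀ = −αΔT + βΔS = -2.31 × 10⁻⁴ + 5.85 × 10⁻⁴ = 3.54 × 10⁻⁴, so Δρ ≈ 0.3632 kg m⁻³.
N² = (g/ρ₀)·Δρ/Δz = g·(Δρ/ρ₀)/Δz = 9.81 × 3.54 × 10⁻⁴ / 93 = 3.7341 × 10⁻⁵ s⁻².
N = √(3.7341 × 10⁻⁵) = 6.1107 × 10⁻³ rad s⁻¹ → T = 2π/N = 1.0282 × 10³ s ≈ 1.03 × 10³ s.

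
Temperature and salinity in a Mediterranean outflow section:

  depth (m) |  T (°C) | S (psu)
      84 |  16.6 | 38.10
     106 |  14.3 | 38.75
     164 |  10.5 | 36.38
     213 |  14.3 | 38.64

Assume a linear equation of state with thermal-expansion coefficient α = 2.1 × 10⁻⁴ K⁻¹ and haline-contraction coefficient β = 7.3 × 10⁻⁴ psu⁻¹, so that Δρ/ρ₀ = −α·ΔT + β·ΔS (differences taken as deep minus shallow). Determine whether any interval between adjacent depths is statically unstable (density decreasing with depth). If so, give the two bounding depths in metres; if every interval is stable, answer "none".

Evaluate Δρ/ρ₀ = −αΔT + βΔS across each adjacent pair:
  84–106 m: −αΔT+βΔS = −(2.1 × 10⁻⁴)(-2.3)+(7.3 × 10⁻⁴)(+0.65) = 9.6 × 10⁻⁴ → stable
  106–164 m: −αΔT+βΔS = −(2.1 × 10⁻⁴)(-3.8)+(7.3 × 10⁻⁴)(-2.37) = -9.3 × 10⁻⁴ → UNSTABLE
  164–213 m: −αΔT+βΔS = −(2.1 × 10⁻⁴)(+3.8)+(7.3 × 10⁻⁴)(+2.26) = 8.5 × 10⁻⁴ → stable
The 106–164 m interval has Δρ < 0: lighter water underlies denser water.

106–164 m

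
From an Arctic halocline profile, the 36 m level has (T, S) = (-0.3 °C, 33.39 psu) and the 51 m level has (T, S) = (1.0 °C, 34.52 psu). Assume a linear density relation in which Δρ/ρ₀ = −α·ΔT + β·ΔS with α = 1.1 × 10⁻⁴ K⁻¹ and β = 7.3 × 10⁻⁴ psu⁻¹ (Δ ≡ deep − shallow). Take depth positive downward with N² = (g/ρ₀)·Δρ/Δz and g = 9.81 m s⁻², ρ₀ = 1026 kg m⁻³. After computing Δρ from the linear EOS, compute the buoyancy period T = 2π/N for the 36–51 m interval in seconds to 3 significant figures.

ΔT = +1.3 K, ΔS = +1.13 psu (deep − shallow).
Δρ/ρ₀ = −αΔT + βΔS = -1.43 × 10⁻⁴ + 8.249 × 10⁻⁴ = 6.819 × 10⁻⁴, so Δρ ≈ 0.6996 kg m⁻³.
N² = (g/ρ₀)·Δρ/Δz = g·(Δρ/ρ₀)/Δz = 9.81 × 6.819 × 10⁻⁴ / 15 = 4.4596 × 10⁻⁴ s⁻².
N = √(4.4596 × 10⁻⁴) = 0.021118 rad s⁻¹ → T = 2π/N = 297.53 s ≈ 298 s.

298 s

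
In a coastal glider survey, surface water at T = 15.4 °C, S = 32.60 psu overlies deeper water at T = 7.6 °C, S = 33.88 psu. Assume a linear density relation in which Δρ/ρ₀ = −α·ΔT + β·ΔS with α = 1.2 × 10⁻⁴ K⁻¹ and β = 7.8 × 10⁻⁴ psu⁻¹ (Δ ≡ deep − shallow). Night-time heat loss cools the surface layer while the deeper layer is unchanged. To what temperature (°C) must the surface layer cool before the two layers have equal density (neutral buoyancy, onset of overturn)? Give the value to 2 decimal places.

Neutral buoyancy requires Δρ = 0, i.e. −α(T_deep − T_surf′) + β(S_deep − S_surf) = 0.
T_surf′ = T_deep − (β/α)·ΔS = 7.6 − (7.8 × 10⁻⁴/1.2 × 10⁻⁴)·(+1.28) = -0.7200 °C.
Cooling required: 15.4 − (-0.7200) = 16.1200 °C.

-0.72 °C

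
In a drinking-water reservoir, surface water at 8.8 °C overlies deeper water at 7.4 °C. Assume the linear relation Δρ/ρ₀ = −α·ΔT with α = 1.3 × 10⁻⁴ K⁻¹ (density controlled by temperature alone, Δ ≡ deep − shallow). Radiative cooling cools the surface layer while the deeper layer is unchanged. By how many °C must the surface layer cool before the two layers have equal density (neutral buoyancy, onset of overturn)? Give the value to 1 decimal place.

With temperature the only control, equal density requires T_surf′ = T_deep.
T_surf′ = 7.4 °C.
Cooling required: 8.8 − 7.4 = 1.4 °C.

1.4 °C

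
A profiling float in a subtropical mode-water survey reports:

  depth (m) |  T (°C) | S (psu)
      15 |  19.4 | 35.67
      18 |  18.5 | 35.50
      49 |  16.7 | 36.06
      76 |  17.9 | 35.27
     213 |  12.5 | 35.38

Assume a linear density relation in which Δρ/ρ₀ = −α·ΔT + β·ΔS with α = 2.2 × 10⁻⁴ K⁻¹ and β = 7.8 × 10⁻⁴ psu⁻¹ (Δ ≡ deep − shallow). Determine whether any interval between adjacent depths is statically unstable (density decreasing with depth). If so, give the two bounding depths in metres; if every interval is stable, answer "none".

Evaluate Δρ/ρ₀ = −αΔT + βΔS across each adjacent pair:
  15–18 m: −αΔT+βΔS = −(2.2 × 10⁻⁴)(-0.9)+(7.8 × 10⁻⁴)(-0.17) = 6.5 × 10⁻⁵ → stable
  18–49 m: −αΔT+βΔS = −(2.2 × 10⁻⁴)(-1.8)+(7.8 × 10⁻⁴)(+0.56) = 8.3 × 10⁻⁴ → stable
  49–76 m: −αΔT+βΔS = −(2.2 × 10⁻⁴)(+1.2)+(7.8 × 10⁻⁴)(-0.79) = -8.8 × 10⁻⁴ → UNSTABLE
  76–213 m: −αΔT+βΔS = −(2.2 × 10⁻⁴)(-5.4)+(7.8 × 10⁻⁴)(+0.11) = 1.3 × 10⁻³ → stable
The 49–76 m interval has Δρ < 0: lighter water underlies denser water.

49–76 m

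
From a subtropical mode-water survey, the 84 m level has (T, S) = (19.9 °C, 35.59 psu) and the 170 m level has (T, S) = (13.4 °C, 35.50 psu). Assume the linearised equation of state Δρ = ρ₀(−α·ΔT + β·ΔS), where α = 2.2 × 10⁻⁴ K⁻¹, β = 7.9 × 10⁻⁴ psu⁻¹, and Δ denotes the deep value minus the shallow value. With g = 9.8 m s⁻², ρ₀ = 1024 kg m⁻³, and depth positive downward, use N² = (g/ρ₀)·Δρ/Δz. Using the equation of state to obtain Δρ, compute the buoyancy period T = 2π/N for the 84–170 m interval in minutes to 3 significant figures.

8.42 min

ΔT = -6.5 K, ΔS = -0.09 psu (deep − shallow).
Δρ/ρ₀ = −αΔT + βΔS = 1.43 × 10⁻³ − 7.11 × 10⁻⁵ = 1.3589 × 10⁻³, so Δρ ≈ 1.392 kg m⁻³.
N² = (g/ρ₀)·Δρ/Δz = g·(Δρ/ρ₀)/Δz = 9.8 × 1.3589 × 10⁻³ / 86 = 1.5485 × 10⁻⁴ s⁻².
N = √(1.5485 × 10⁻⁴) = 0.012444 rad s⁻¹ → T = 2π/N = 504.92 s = 8.4153 min ≈ 8.42 min.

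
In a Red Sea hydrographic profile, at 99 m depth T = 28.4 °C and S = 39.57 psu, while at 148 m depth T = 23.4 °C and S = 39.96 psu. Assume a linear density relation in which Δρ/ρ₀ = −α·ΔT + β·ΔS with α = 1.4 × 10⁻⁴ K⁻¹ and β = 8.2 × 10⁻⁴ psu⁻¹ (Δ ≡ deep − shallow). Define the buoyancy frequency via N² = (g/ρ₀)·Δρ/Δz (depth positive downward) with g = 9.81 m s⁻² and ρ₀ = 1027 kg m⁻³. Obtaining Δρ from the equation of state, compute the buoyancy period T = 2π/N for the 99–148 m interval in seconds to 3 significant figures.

ΔT = -5.0 K, ΔS = +0.39 psu (deep − shallow).
Δρ/ρ₀ = −αΔT + βΔS = 7.00 × 10⁻⁴ + 3.198 × 10⁻⁴ = 1.0198 × 10⁻³, so Δρ ≈ 1.047 kg m⁻³.
N² = (g/ρ₀)·Δρ/Δz = g·(Δρ/ρ₀)/Δz = 9.81 × 1.0198 × 10⁻³ / 49 = 2.0417 × 10⁻⁴ s⁻².
N = √(2.0417 × 10⁻⁴) = 0.014289 rad s⁻¹ → T = 2π/N = 439.72 s ≈ 440 s.

440 s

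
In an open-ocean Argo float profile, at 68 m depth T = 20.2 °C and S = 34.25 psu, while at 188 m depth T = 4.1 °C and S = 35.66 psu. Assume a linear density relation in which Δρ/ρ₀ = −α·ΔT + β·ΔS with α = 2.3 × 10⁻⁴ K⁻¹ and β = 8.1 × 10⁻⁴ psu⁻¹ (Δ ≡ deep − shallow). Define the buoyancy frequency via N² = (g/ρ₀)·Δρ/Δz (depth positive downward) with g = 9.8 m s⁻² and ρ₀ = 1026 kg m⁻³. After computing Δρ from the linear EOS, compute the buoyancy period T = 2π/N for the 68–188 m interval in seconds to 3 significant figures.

ΔT = -16.1 K, ΔS = +1.41 psu (deep − shallow).
Δρ/ρ₀ = −αΔT + βΔS = 3.703 × 10⁻³ + 1.1421 × 10⁻³ = 4.8451 × 10⁻³, so Δρ ≈ 4.971 kg m⁻³.
N² = (g/ρ₀)·Δρ/Δz = g·(Δρ/ρ₀)/Δz = 9.8 × 4.8451 × 10⁻³ / 120 = 3.9568 × 10⁻⁴ s⁻².
N = √(3.9568 × 10⁻⁴) = 0.019892 rad s⁻¹ → T = 2π/N = 315.86 s ≈ 316 s.

316 s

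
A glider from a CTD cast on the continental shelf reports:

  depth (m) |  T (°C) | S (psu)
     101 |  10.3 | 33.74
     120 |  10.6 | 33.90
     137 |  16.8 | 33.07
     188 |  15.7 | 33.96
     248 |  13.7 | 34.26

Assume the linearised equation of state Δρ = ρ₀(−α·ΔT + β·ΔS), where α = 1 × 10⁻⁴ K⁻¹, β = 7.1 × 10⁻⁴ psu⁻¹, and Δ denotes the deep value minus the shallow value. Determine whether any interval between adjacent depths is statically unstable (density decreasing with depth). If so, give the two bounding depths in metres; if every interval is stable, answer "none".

Evaluate Δρ/ρ₀ = −αΔT + βΔS across each adjacent pair:
  101–120 m: −αΔT+βΔS = −(1 × 10⁻⁴)(+0.3)+(7.1 × 10⁻⁴)(+0.16) = 8.4 × 10⁻⁵ → stable
  120–137 m: −αΔT+βΔS = −(1 × 10⁻⁴)(+6.2)+(7.1 × 10⁻⁴)(-0.83) = -1.2 × 10⁻³ → UNSTABLE
  137–188 m: −αΔT+βΔS = −(1 × 10⁻⁴)(-1.1)+(7.1 × 10⁻⁴)(+0.89) = 7.4 × 10⁻⁴ → stable
  188–248 m: −αΔT+βΔS = −(1 × 10⁻⁴)(-2.0)+(7.1 × 10⁻⁴)(+0.30) = 4.1 × 10⁻⁴ → stable
The 120–137 m interval has Δρ < 0: lighter water underlies denser water.

120–137 m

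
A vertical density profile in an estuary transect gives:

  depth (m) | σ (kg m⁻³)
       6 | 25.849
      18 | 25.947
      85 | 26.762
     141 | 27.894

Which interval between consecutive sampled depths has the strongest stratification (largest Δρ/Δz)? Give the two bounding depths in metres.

Compute the density gradient over each adjacent pair:
  6–18 m: Δρ/Δz = 0.098/12 = 8.2 × 10⁻³ kg m⁻⁴
  18–85 m: Δρ/Δz = 0.815/67 = 0.012 kg m⁻⁴
  85–141 m: Δρ/Δz = 1.132/56 = 0.020 kg m⁻⁴
The largest gradient is in the 85–141 m interval — the pycnocline.

85–141 m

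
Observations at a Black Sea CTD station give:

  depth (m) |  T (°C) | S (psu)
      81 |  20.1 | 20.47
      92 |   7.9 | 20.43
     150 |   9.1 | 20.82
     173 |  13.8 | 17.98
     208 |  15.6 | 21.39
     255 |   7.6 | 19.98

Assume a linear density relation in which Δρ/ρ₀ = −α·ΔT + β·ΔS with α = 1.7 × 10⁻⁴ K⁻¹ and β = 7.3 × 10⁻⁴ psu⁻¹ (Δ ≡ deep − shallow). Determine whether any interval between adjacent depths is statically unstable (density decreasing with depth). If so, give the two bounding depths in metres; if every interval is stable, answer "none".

Evaluate Δρ/ρ₀ = −αΔT + βΔS across each adjacent pair:
  81–92 m: −αΔT+βΔS = −(1.7 × 10⁻⁴)(-12.2)+(7.3 × 10⁻⁴)(-0.04) = 2.0 × 10⁻³ → stable
  92–150 m: −αΔT+βΔS = −(1.7 × 10⁻⁴)(+1.2)+(7.3 × 10⁻⁴)(+0.39) = 8.1 × 10⁻⁵ → stable
  150–173 m: −αΔT+βΔS = −(1.7 × 10⁻⁴)(+4.7)+(7.3 × 10⁻⁴)(-2.84) = -2.9 × 10⁻³ → UNSTABLE
  173–208 m: −αΔT+βΔS = −(1.7 × 10⁻⁴)(+1.8)+(7.3 × 10⁻⁴)(+3.41) = 2.2 × 10⁻³ → stable
  208–255 m: −αΔT+βΔS = −(1.7 × 10⁻⁴)(-8.0)+(7.3 × 10⁻⁴)(-1.41) = 3.3 × 10⁻⁴ → stable
The 150–173 m interval has Δρ < 0: lighter water underlies denser water.

150–173 m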